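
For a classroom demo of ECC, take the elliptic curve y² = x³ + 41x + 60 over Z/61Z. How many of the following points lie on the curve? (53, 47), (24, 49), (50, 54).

1

(53, 47): 47² ≡ 13, rhs ≡ 13 → on.
(24, 49): 49² ≡ 22, rhs ≡ 45 → off.
(50, 54): 54² ≡ 49, rhs ≡ 47 → off.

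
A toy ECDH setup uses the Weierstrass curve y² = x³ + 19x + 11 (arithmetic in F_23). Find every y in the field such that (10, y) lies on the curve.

x³ + 19x + 11 = 1201 ≡ 5 (mod 23).
5 is a non-residue mod 23; no y exists.

none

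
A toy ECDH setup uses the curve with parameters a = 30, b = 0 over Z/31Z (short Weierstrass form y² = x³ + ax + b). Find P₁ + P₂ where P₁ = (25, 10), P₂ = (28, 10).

(9, 21)

(25, 10) + (28, 10). λ = (10 - 10)/(28 - 25) ≡ 0/3 mod 31. 3⁻¹ ≡ 21 (mod 31) since 3·21 = 63 ≡ 1, so λ ≡ 0.
  x = λ² - 25 - 28 = 0 - 53 ≡ 9; y = λ·(25 - 9) - 10 ≡ 21. → (9, 21)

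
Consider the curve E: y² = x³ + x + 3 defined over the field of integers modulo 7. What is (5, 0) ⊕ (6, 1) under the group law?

(4, 1)

(5, 0) + (6, 1). λ = (1 - 0)/(6 - 5) ≡ 1/1 mod 7. 1⁻¹ ≡ 1 (mod 7) since 1·1 = 1 ≡ 1, so λ ≡ 1.
  x = λ² - 5 - 6 = 1 - 11 ≡ 4; y = λ·(5 - 4) - 0 ≡ 1. → (4, 1)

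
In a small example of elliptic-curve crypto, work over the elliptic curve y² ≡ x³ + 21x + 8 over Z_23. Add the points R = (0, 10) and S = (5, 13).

(11, 11)

(0, 10) + (5, 13). λ = (13 - 10)/(5 - 0) ≡ 3/5 mod 23. 5⁻¹ ≡ 14 (mod 23) since 5·14 = 70 ≡ 1, so λ ≡ 19.
  x = λ² - 0 - 5 = 361 - 5 ≡ 11; y = λ·(0 - 11) - 10 ≡ 11. → (11, 11)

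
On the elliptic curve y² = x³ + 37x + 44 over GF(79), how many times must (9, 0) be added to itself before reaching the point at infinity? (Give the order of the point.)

2P: (9, 0) + (9, 0): same x and y₁ ≡ -y₂, so the sum is the point at infinity.
2P = the point at infinity, so the order is 2.

2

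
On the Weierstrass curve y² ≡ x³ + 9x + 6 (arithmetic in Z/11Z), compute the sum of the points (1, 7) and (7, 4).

(1, 7) + (7, 4). λ = (4 - 7)/(7 - 1) ≡ 8/6 mod 11. 6⁻¹ ≡ 2 (mod 11), so λ ≡ 5.
  x = λ² - 1 - 7 = 25 - 8 ≡ 6; y = λ·(1 - 6) - 7 ≡ 1. → (6, 1)

(6, 1)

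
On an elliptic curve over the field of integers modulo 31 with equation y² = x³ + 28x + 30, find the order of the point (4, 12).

2P: tangent at (4, 12): λ = (3·4² + 28)/(2·12) ≡ 14/24. 24⁻¹ ≡ 22 (mod 31), so λ ≡ 14·22 ≡ 29.
  x = λ² - 4 - 4 = 841 - 8 ≡ 27; y = λ·(4 - 27) - 12 ≡ 3. → (27, 3)
3P: (27, 3) + (4, 12). λ = (12 - 3)/(4 - 27) ≡ 9/8 mod 31. 8⁻¹ ≡ 4 (mod 31), so λ ≡ 5.
  x = λ² - 27 - 4 = 25 - 31 ≡ 25; y = λ·(27 - 25) - 3 ≡ 7. → (25, 7)
4P: (25, 7) + (4, 12). λ = (12 - 7)/(4 - 25) ≡ 5/10 mod 31. 10⁻¹ ≡ 28 (mod 31) since 10·28 = 280 ≡ 1, so λ ≡ 16.
  x = λ² - 25 - 4 = 256 - 29 ≡ 10; y = λ·(25 - 10) - 7 ≡ 16. → (10, 16)
5P: (10, 16) + (4, 12). λ = (12 - 16)/(4 - 10) ≡ 27/25 mod 31. 25⁻¹ ≡ 5 (mod 31) since 25·5 = 125 ≡ 1, so λ ≡ 11.
  x = λ² - 10 - 4 = 121 - 14 ≡ 14; y = λ·(10 - 14) - 16 ≡ 2. → (14, 2)
6P: (14, 2) + (4, 12). λ = (12 - 2)/(4 - 14) ≡ 10/21 mod 31. 21⁻¹ ≡ 3 (mod 31) since 21·3 = 63 ≡ 1, so λ ≡ 30.
  x = λ² - 14 - 4 = 900 - 18 ≡ 14; y = λ·(14 - 14) - 2 ≡ 29. → (14, 29)
7P: (14, 29) + (4, 12). λ = (12 - 29)/(4 - 14) ≡ 14/21 mod 31. 21⁻¹ ≡ 3 (mod 31), so λ ≡ 11.
  x = λ² - 14 - 4 = 121 - 18 ≡ 10; y = λ·(14 - 10) - 29 ≡ 15. → (10, 15)
8P: (10, 15) + (4, 12). λ = (12 - 15)/(4 - 10) ≡ 28/25 mod 31. 25⁻¹ ≡ 5 (mod 31), so λ ≡ 16.
  x = λ² - 10 - 4 = 256 - 14 ≡ 25; y = λ·(10 - 25) - 15 ≡ 24. → (25, 24)
9P: (25, 24) + (4, 12). λ = (12 - 24)/(4 - 25) ≡ 19/10 mod 31. 10⁻¹ ≡ 28 (mod 31), so λ ≡ 5.
  x = λ² - 25 - 4 = 25 - 29 ≡ 27; y = λ·(25 - 27) - 24 ≡ 28. → (27, 28)
10P: (27, 28) + (4, 12). λ = (12 - 28)/(4 - 27) ≡ 15/8 mod 31. 8⁻¹ ≡ 4 (mod 31), so λ ≡ 29.
  x = λ² - 27 - 4 = 841 - 31 ≡ 4; y = λ·(27 - 4) - 28 ≡ 19. → (4, 19)
11P: (4, 19) + (4, 12): same x and y₁ ≡ -y₂, so the sum is ∞.
11P = ∞, so the order is 11.

11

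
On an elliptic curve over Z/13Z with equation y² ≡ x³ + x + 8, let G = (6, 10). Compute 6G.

Double-and-add on 6 = (110)₂. Start with G = (6, 10) for the leading 1-bit.
double: tangent at (6, 10): λ = (3·6² + 1)/(2·10) ≡ 5/7. 7⁻¹ ≡ 2 (mod 13), so λ ≡ 5·2 ≡ 10.
  x = λ² - 6 - 6 = 100 - 12 ≡ 10; y = λ·(6 - 10) - 10 ≡ 2. → (10, 2)
add G: (10, 2) + (6, 10). λ = (10 - 2)/(6 - 10) ≡ 8/9 mod 13. 9⁻¹ ≡ 3 (mod 13) since 9·3 = 27 ≡ 1, so λ ≡ 11.
  x = λ² - 10 - 6 = 121 - 16 ≡ 1; y = λ·(10 - 1) - 2 ≡ 6. → (1, 6)
double: tangent at (1, 6): λ = (3·1² + 1)/(2·6) ≡ 4/12. 12⁻¹ ≡ 12 (mod 13), so λ ≡ 4·12 ≡ 9.
  x = λ² - 1 - 1 = 81 - 2 ≡ 1; y = λ·(1 - 1) - 6 ≡ 7. → (1, 7)

(1, 7)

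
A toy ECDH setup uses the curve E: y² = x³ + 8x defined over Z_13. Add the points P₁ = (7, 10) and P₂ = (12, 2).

(7, 10) + (12, 2). λ = (2 - 10)/(12 - 7) ≡ 5/5 mod 13. 5⁻¹ ≡ 8 (mod 13), so λ ≡ 1.
  x = λ² - 7 - 12 = 1 - 19 ≡ 8; y = λ·(7 - 8) - 10 ≡ 2. → (8, 2)

(8, 2)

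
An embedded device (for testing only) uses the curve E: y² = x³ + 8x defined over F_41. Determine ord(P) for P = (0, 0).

2

2P: (0, 0) + (0, 0): same x and y₁ ≡ -y₂, so the sum is O.
2P = O, so the order is 2.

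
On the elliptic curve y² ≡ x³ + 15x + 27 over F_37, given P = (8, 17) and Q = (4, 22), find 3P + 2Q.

First 3P:
Repeated addition: build up to 3P.
2P: tangent at (8, 17): λ = (3·8² + 15)/(2·17) ≡ 22/34. 34⁻¹ ≡ 12 (mod 37), so λ ≡ 22·12 ≡ 5.
  x = λ² - 8 - 8 = 25 - 16 ≡ 9; y = λ·(8 - 9) - 17 ≡ 15. → (9, 15)
3P: (9, 15) + (8, 17). λ = (17 - 15)/(8 - 9) ≡ 2/36 mod 37. 36⁻¹ ≡ 36 (mod 37), so λ ≡ 35.
  x = λ² - 9 - 8 = 1225 - 17 ≡ 24; y = λ·(9 - 24) - 15 ≡ 15. → (24, 15)
3P = (24, 15).
Next 2Q:
Repeated addition: build up to 2Q.
2Q: tangent at (4, 22): λ = (3·4² + 15)/(2·22) ≡ 26/7. 7⁻¹ ≡ 16 (mod 37), so λ ≡ 26·16 ≡ 9.
  x = λ² - 4 - 4 = 81 - 8 ≡ 36; y = λ·(4 - 36) - 22 ≡ 23. → (36, 23)
2Q = (36, 23).
Finally 3P + 2Q:
(24, 15) + (36, 23). λ = (23 - 15)/(36 - 24) ≡ 8/12 mod 37. 12⁻¹ ≡ 34 (mod 37), so λ ≡ 13.
  x = λ² - 24 - 36 = 169 - 60 ≡ 35; y = λ·(24 - 35) - 15 ≡ 27. → (35, 27)

(35, 27)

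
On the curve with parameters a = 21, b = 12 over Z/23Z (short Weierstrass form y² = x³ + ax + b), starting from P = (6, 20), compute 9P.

Double-and-add on 9 = (1001)₂. Start with P = (6, 20) for the leading 1-bit.
double: tangent at (6, 20): λ = (3·6² + 21)/(2·20) ≡ 14/17. 17⁻¹ ≡ 19 (mod 23), so λ ≡ 14·19 ≡ 13.
  x = λ² - 6 - 6 = 169 - 12 ≡ 19; y = λ·(6 - 19) - 20 ≡ 18. → (19, 18)
double: tangent at (19, 18): λ = (3·19² + 21)/(2·18) ≡ 0/13. 13⁻¹ ≡ 16 (mod 23) since 13·16 = 208 ≡ 1, so λ ≡ 0·16 ≡ 0.
  x = λ² - 19 - 19 = 0 - 38 ≡ 8; y = λ·(19 - 8) - 18 ≡ 5. → (8, 5)
double: tangent at (8, 5): λ = (3·8² + 21)/(2·5) ≡ 6/10. 10⁻¹ ≡ 7 (mod 23), so λ ≡ 6·7 ≡ 19.
  x = λ² - 8 - 8 = 361 - 16 ≡ 0; y = λ·(8 - 0) - 5 ≡ 9. → (0, 9)
add P: (0, 9) + (6, 20). λ = (20 - 9)/(6 - 0) ≡ 11/6 mod 23. 6⁻¹ ≡ 4 (mod 23), so λ ≡ 21.
  x = λ² - 0 - 6 = 441 - 6 ≡ 21; y = λ·(0 - 21) - 9 ≡ 10. → (21, 10)

(21, 10)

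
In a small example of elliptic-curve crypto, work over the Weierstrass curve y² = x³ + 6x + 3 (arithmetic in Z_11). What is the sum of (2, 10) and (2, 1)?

The two points share x = 2 and their y-coordinates satisfy 10 + 1 ≡ 0 (mod 11), so they are inverses. Their sum is 𝒪.

O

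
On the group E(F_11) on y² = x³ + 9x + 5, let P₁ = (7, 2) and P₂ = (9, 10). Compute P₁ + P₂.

(0, 4)

(7, 2) + (9, 10). λ = (10 - 2)/(9 - 7) ≡ 8/2 mod 11. 2⁻¹ ≡ 6 (mod 11) since 2·6 = 12 ≡ 1, so λ ≡ 4.
  x = λ² - 7 - 9 = 16 - 16 ≡ 0; y = λ·(7 - 0) - 2 ≡ 4. → (0, 4)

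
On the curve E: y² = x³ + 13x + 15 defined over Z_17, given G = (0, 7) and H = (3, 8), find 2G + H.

(14, 0)

First 2G:
Repeated addition: build up to 2G.
2G: tangent at (0, 7): λ = (3·0² + 13)/(2·7) ≡ 13/14. 14⁻¹ ≡ 11 (mod 17), so λ ≡ 13·11 ≡ 7.
  x = λ² - 0 - 0 = 49 - 0 ≡ 15; y = λ·(0 - 15) - 7 ≡ 7. → (15, 7)
2G = (15, 7).
Finally 2G + H:
(15, 7) + (3, 8). λ = (8 - 7)/(3 - 15) ≡ 1/5 mod 17. 5⁻¹ ≡ 7 (mod 17), so λ ≡ 7.
  x = λ² - 15 - 3 = 49 - 18 ≡ 14; y = λ·(15 - 14) - 7 ≡ 0. → (14, 0)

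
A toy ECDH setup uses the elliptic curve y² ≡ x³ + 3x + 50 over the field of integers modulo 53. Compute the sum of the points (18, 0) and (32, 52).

(18, 0) + (32, 52). λ = (52 - 0)/(32 - 18) ≡ 52/14 mod 53. 14⁻¹ ≡ 19 (mod 53), so λ ≡ 34.
  x = λ² - 18 - 32 = 1156 - 50 ≡ 46; y = λ·(18 - 46) - 0 ≡ 2. → (46, 2)

(46, 2)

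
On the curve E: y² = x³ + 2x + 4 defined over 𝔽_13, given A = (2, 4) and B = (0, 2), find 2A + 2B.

First 2A:
Repeated addition: build up to 2A.
2A: tangent at (2, 4): λ = (3·2² + 2)/(2·4) ≡ 1/8. 8⁻¹ ≡ 5 (mod 13) since 8·5 = 40 ≡ 1, so λ ≡ 1·5 ≡ 5.
  x = λ² - 2 - 2 = 25 - 4 ≡ 8; y = λ·(2 - 8) - 4 ≡ 5. → (8, 5)
2A = (8, 5).
Next 2B:
Repeated addition: build up to 2B.
2B: tangent at (0, 2): λ = (3·0² + 2)/(2·2) ≡ 2/4. 4⁻¹ ≡ 10 (mod 13) since 4·10 = 40 ≡ 1, so λ ≡ 2·10 ≡ 7.
  x = λ² - 0 - 0 = 49 - 0 ≡ 10; y = λ·(0 - 10) - 2 ≡ 6. → (10, 6)
2B = (10, 6).
Finally 2A + 2B:
(8, 5) + (10, 6). λ = (6 - 5)/(10 - 8) ≡ 1/2 mod 13. 2⁻¹ ≡ 7 (mod 13), so λ ≡ 7.
  x = λ² - 8 - 10 = 49 - 18 ≡ 5; y = λ·(8 - 5) - 5 ≡ 3. → (5, 3)

(5, 3)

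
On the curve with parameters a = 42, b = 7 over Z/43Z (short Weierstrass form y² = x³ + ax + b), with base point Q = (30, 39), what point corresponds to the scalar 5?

Double-and-add on 5 = (101)₂. Start with Q = (30, 39) for the leading 1-bit.
double: tangent at (30, 39): λ = (3·30² + 42)/(2·39) ≡ 33/35. 35⁻¹ ≡ 16 (mod 43) since 35·16 = 560 ≡ 1, so λ ≡ 33·16 ≡ 12.
  x = λ² - 30 - 30 = 144 - 60 ≡ 41; y = λ·(30 - 41) - 39 ≡ 1. → (41, 1)
double: tangent at (41, 1): λ = (3·41² + 42)/(2·1) ≡ 11/2. 2⁻¹ ≡ 22 (mod 43), so λ ≡ 11·22 ≡ 27.
  x = λ² - 41 - 41 = 729 - 82 ≡ 2; y = λ·(41 - 2) - 1 ≡ 20. → (2, 20)
add Q: (2, 20) + (30, 39). λ = (39 - 20)/(30 - 2) ≡ 19/28 mod 43. 28⁻¹ ≡ 20 (mod 43) since 28·20 = 560 ≡ 1, so λ ≡ 36.
  x = λ² - 2 - 30 = 1296 - 32 ≡ 17; y = λ·(2 - 17) - 20 ≡ 42. → (17, 42)

(17, 42)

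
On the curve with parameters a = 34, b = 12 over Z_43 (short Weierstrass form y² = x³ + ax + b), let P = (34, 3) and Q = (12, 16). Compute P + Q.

(28, 13)

(34, 3) + (12, 16). λ = (16 - 3)/(12 - 34) ≡ 13/21 mod 43. 21⁻¹ ≡ 41 (mod 43) since 21·41 = 861 ≡ 1, so λ ≡ 17.
  x = λ² - 34 - 12 = 289 - 46 ≡ 28; y = λ·(34 - 28) - 3 ≡ 13. → (28, 13)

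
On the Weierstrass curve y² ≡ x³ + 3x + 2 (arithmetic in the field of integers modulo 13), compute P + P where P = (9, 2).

tangent at (9, 2): λ = (3·9² + 3)/(2·2) ≡ 12/4. 4⁻¹ ≡ 10 (mod 13) since 4·10 = 40 ≡ 1, so λ ≡ 12·10 ≡ 3.
  x = λ² - 9 - 9 = 9 - 18 ≡ 4; y = λ·(9 - 4) - 2 ≡ 0. → (4, 0)

(4, 0)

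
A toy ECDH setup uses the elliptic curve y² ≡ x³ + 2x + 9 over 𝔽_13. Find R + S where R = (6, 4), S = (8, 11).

(6, 4) + (8, 11). λ = (11 - 4)/(8 - 6) ≡ 7/2 mod 13. 2⁻¹ ≡ 7 (mod 13) since 2·7 = 14 ≡ 1, so λ ≡ 10.
  x = λ² - 6 - 8 = 100 - 14 ≡ 8; y = λ·(6 - 8) - 4 ≡ 2. → (8, 2)

(8, 2)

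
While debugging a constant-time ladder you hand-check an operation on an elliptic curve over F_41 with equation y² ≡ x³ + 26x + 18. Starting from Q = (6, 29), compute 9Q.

Repeated addition: build up to 9Q.
2Q: tangent at (6, 29): λ = (3·6² + 26)/(2·29) ≡ 11/17. 17⁻¹ ≡ 29 (mod 41) since 17·29 = 493 ≡ 1, so λ ≡ 11·29 ≡ 32.
  x = λ² - 6 - 6 = 1024 - 12 ≡ 28; y = λ·(6 - 28) - 29 ≡ 5. → (28, 5)
3Q: (28, 5) + (6, 29). λ = (29 - 5)/(6 - 28) ≡ 24/19 mod 41. 19⁻¹ ≡ 13 (mod 41), so λ ≡ 25.
  x = λ² - 28 - 6 = 625 - 34 ≡ 17; y = λ·(28 - 17) - 5 ≡ 24. → (17, 24)
4Q: (17, 24) + (6, 29). λ = (29 - 24)/(6 - 17) ≡ 5/30 mod 41. 30⁻¹ ≡ 26 (mod 41), so λ ≡ 7.
  x = λ² - 17 - 6 = 49 - 23 ≡ 26; y = λ·(17 - 26) - 24 ≡ 36. → (26, 36)
5Q: (26, 36) + (6, 29). λ = (29 - 36)/(6 - 26) ≡ 34/21 mod 41. 21⁻¹ ≡ 2 (mod 41) since 21·2 = 42 ≡ 1, so λ ≡ 27.
  x = λ² - 26 - 6 = 729 - 32 ≡ 0; y = λ·(26 - 0) - 36 ≡ 10. → (0, 10)
6Q: (0, 10) + (6, 29). λ = (29 - 10)/(6 - 0) ≡ 19/6 mod 41. 6⁻¹ ≡ 7 (mod 41) since 6·7 = 42 ≡ 1, so λ ≡ 10.
  x = λ² - 0 - 6 = 100 - 6 ≡ 12; y = λ·(0 - 12) - 10 ≡ 34. → (12, 34)
7Q: (12, 34) + (6, 29). λ = (29 - 34)/(6 - 12) ≡ 36/35 mod 41. 35⁻¹ ≡ 34 (mod 41), so λ ≡ 35.
  x = λ² - 12 - 6 = 1225 - 18 ≡ 18; y = λ·(12 - 18) - 34 ≡ 2. → (18, 2)
8Q: (18, 2) + (6, 29). λ = (29 - 2)/(6 - 18) ≡ 27/29 mod 41. 29⁻¹ ≡ 17 (mod 41) since 29·17 = 493 ≡ 1, so λ ≡ 8.
  x = λ² - 18 - 6 = 64 - 24 ≡ 40; y = λ·(18 - 40) - 2 ≡ 27. → (40, 27)
9Q: (40, 27) + (6, 29). λ = (29 - 27)/(6 - 40) ≡ 2/7 mod 41. 7⁻¹ ≡ 6 (mod 41), so λ ≡ 12.
  x = λ² - 40 - 6 = 144 - 46 ≡ 16; y = λ·(40 - 16) - 27 ≡ 15. → (16, 15)

(16, 15)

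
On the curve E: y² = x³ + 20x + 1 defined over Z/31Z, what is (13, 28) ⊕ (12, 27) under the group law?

(13, 28) + (12, 27). λ = (27 - 28)/(12 - 13) ≡ 30/30 mod 31. 30⁻¹ ≡ 30 (mod 31) since 30·30 = 900 ≡ 1, so λ ≡ 1.
  x = λ² - 13 - 12 = 1 - 25 ≡ 7; y = λ·(13 - 7) - 28 ≡ 9. → (7, 9)

(7, 9)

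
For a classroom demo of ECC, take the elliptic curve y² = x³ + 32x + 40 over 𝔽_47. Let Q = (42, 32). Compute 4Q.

Double-and-add on 4 = (100)₂. Start with Q = (42, 32) for the leading 1-bit.
double: tangent at (42, 32): λ = (3·42² + 32)/(2·32) ≡ 13/17. 17⁻¹ ≡ 36 (mod 47), so λ ≡ 13·36 ≡ 45.
  x = λ² - 42 - 42 = 2025 - 84 ≡ 14; y = λ·(42 - 14) - 32 ≡ 6. → (14, 6)
double: tangent at (14, 6): λ = (3·14² + 32)/(2·6) ≡ 9/12. 12⁻¹ ≡ 4 (mod 47) since 12·4 = 48 ≡ 1, so λ ≡ 9·4 ≡ 36.
  x = λ² - 14 - 14 = 1296 - 28 ≡ 46; y = λ·(14 - 46) - 6 ≡ 17. → (46, 17)

(46, 17)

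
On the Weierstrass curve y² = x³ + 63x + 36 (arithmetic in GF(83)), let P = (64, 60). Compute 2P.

(24, 73)

tangent at (64, 60): λ = (3·64² + 63)/(2·60) ≡ 67/37. 37⁻¹ ≡ 9 (mod 83) since 37·9 = 333 ≡ 1, so λ ≡ 67·9 ≡ 22.
  x = λ² - 64 - 64 = 484 - 128 ≡ 24; y = λ·(64 - 24) - 60 ≡ 73. → (24, 73)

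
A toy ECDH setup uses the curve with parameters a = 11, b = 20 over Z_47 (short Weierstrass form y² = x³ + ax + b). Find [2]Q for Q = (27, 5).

tangent at (27, 5): λ = (3·27² + 11)/(2·5) ≡ 36/10. 10⁻¹ ≡ 33 (mod 47), so λ ≡ 36·33 ≡ 13.
  x = λ² - 27 - 27 = 169 - 54 ≡ 21; y = λ·(27 - 21) - 5 ≡ 26. → (21, 26)

(21, 26)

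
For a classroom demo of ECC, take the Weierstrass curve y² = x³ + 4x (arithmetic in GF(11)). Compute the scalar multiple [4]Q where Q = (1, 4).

Repeated addition: build up to 4Q.
2Q: tangent at (1, 4): λ = (3·1² + 4)/(2·4) ≡ 7/8. 8⁻¹ ≡ 7 (mod 11) since 8·7 = 56 ≡ 1, so λ ≡ 7·7 ≡ 5.
  x = λ² - 1 - 1 = 25 - 2 ≡ 1; y = λ·(1 - 1) - 4 ≡ 7. → (1, 7)
3Q: (1, 7) + (1, 4): same x and y₁ ≡ -y₂, so the sum is 𝒪.
4Q: 𝒪 + (1, 4) = (1, 4) (identity).

(1, 4)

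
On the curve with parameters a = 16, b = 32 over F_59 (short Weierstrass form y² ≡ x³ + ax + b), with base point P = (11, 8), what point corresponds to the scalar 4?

(5, 1)

Double-and-add on 4 = (100)₂. Start with P = (11, 8) for the leading 1-bit.
double: tangent at (11, 8): λ = (3·11² + 16)/(2·8) ≡ 25/16. 16⁻¹ ≡ 48 (mod 59), so λ ≡ 25·48 ≡ 20.
  x = λ² - 11 - 11 = 400 - 22 ≡ 24; y = λ·(11 - 24) - 8 ≡ 27. → (24, 27)
double: tangent at (24, 27): λ = (3·24² + 16)/(2·27) ≡ 33/54. 54⁻¹ ≡ 47 (mod 59), so λ ≡ 33·47 ≡ 17.
  x = λ² - 24 - 24 = 289 - 48 ≡ 5; y = λ·(24 - 5) - 27 ≡ 1. → (5, 1)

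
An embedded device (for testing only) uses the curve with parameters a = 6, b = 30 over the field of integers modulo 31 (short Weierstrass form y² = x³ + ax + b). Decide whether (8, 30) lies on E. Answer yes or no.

y² = 30² ≡ 1; x³ + 6x + 30 = 590 ≡ 1 (mod 31). 1 = 1.

yes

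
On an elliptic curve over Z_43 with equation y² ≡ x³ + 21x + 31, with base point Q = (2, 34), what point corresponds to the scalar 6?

(1, 15)

Repeated addition: build up to 6Q.
2Q: tangent at (2, 34): λ = (3·2² + 21)/(2·34) ≡ 33/25. 25⁻¹ ≡ 31 (mod 43) since 25·31 = 775 ≡ 1, so λ ≡ 33·31 ≡ 34.
  x = λ² - 2 - 2 = 1156 - 4 ≡ 34; y = λ·(2 - 34) - 34 ≡ 39. → (34, 39)
3Q: (34, 39) + (2, 34). λ = (34 - 39)/(2 - 34) ≡ 38/11 mod 43. 11⁻¹ ≡ 4 (mod 43) since 11·4 = 44 ≡ 1, so λ ≡ 23.
  x = λ² - 34 - 2 = 529 - 36 ≡ 20; y = λ·(34 - 20) - 39 ≡ 25. → (20, 25)
4Q: (20, 25) + (2, 34). λ = (34 - 25)/(2 - 20) ≡ 9/25 mod 43. 25⁻¹ ≡ 31 (mod 43), so λ ≡ 21.
  x = λ² - 20 - 2 = 441 - 22 ≡ 32; y = λ·(20 - 32) - 25 ≡ 24. → (32, 24)
5Q: (32, 24) + (2, 34). λ = (34 - 24)/(2 - 32) ≡ 10/13 mod 43. 13⁻¹ ≡ 10 (mod 43), so λ ≡ 14.
  x = λ² - 32 - 2 = 196 - 34 ≡ 33; y = λ·(32 - 33) - 24 ≡ 5. → (33, 5)
6Q: (33, 5) + (2, 34). λ = (34 - 5)/(2 - 33) ≡ 29/12 mod 43. 12⁻¹ ≡ 18 (mod 43) since 12·18 = 216 ≡ 1, so λ ≡ 6.
  x = λ² - 33 - 2 = 36 - 35 ≡ 1; y = λ·(33 - 1) - 5 ≡ 15. → (1, 15)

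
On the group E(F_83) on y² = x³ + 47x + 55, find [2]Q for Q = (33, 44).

(45, 70)

tangent at (33, 44): λ = (3·33² + 47)/(2·44) ≡ 77/5. 5⁻¹ ≡ 50 (mod 83) since 5·50 = 250 ≡ 1, so λ ≡ 77·50 ≡ 32.
  x = λ² - 33 - 33 = 1024 - 66 ≡ 45; y = λ·(33 - 45) - 44 ≡ 70. → (45, 70)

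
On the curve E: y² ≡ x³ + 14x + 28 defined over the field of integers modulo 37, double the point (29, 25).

tangent at (29, 25): λ = (3·29² + 14)/(2·25) ≡ 21/13. 13⁻¹ ≡ 20 (mod 37), so λ ≡ 21·20 ≡ 13.
  x = λ² - 29 - 29 = 169 - 58 ≡ 0; y = λ·(29 - 0) - 25 ≡ 19. → (0, 19)

(0, 19)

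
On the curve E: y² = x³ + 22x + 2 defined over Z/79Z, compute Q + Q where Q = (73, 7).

tangent at (73, 7): λ = (3·73² + 22)/(2·7) ≡ 51/14. 14⁻¹ ≡ 17 (mod 79) since 14·17 = 238 ≡ 1, so λ ≡ 51·17 ≡ 77.
  x = λ² - 73 - 73 = 5929 - 146 ≡ 16; y = λ·(73 - 16) - 7 ≡ 37. → (16, 37)

(16, 37)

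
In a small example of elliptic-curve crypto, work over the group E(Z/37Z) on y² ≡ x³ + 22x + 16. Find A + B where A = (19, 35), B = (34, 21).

(19, 35) + (34, 21). λ = (21 - 35)/(34 - 19) ≡ 23/15 mod 37. 15⁻¹ ≡ 5 (mod 37), so λ ≡ 4.
  x = λ² - 19 - 34 = 16 - 53 ≡ 0; y = λ·(19 - 0) - 35 ≡ 4. → (0, 4)

(0, 4)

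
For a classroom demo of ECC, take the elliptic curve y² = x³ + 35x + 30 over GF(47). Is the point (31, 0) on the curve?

no

y² = 0² ≡ 0; x³ + 35x + 30 = 30906 ≡ 27 (mod 47). 0 ≠ 27.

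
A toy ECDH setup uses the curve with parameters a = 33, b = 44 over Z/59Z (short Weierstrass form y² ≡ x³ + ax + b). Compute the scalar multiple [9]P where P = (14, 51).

O

Double-and-add on 9 = (1001)₂. Start with P = (14, 51) for the leading 1-bit.
double: tangent at (14, 51): λ = (3·14² + 33)/(2·51) ≡ 31/43. 43⁻¹ ≡ 11 (mod 59), so λ ≡ 31·11 ≡ 46.
  x = λ² - 14 - 14 = 2116 - 28 ≡ 23; y = λ·(14 - 23) - 51 ≡ 7. → (23, 7)
double: tangent at (23, 7): λ = (3·23² + 33)/(2·7) ≡ 27/14. 14⁻¹ ≡ 38 (mod 59) since 14·38 = 532 ≡ 1, so λ ≡ 27·38 ≡ 23.
  x = λ² - 23 - 23 = 529 - 46 ≡ 11; y = λ·(23 - 11) - 7 ≡ 33. → (11, 33)
double: tangent at (11, 33): λ = (3·11² + 33)/(2·33) ≡ 42/7. 7⁻¹ ≡ 17 (mod 59), so λ ≡ 42·17 ≡ 6.
  x = λ² - 11 - 11 = 36 - 22 ≡ 14; y = λ·(11 - 14) - 33 ≡ 8. → (14, 8)
add P: (14, 8) + (14, 51): same x and y₁ ≡ -y₂, so the sum is O.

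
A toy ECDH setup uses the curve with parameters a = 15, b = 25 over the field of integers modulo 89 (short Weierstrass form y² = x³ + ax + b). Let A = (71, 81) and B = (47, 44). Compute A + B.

(82, 17)

(71, 81) + (47, 44). λ = (44 - 81)/(47 - 71) ≡ 52/65 mod 89. 65⁻¹ ≡ 63 (mod 89), so λ ≡ 72.
  x = λ² - 71 - 47 = 5184 - 118 ≡ 82; y = λ·(71 - 82) - 81 ≡ 17. → (82, 17)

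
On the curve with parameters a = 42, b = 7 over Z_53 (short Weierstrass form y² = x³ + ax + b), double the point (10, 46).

tangent at (10, 46): λ = (3·10² + 42)/(2·46) ≡ 24/39. 39⁻¹ ≡ 34 (mod 53) since 39·34 = 1326 ≡ 1, so λ ≡ 24·34 ≡ 21.
  x = λ² - 10 - 10 = 441 - 20 ≡ 50; y = λ·(10 - 50) - 46 ≡ 15. → (50, 15)

(50, 15)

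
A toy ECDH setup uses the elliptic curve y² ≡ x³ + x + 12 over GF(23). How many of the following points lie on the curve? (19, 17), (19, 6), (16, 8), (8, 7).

3

(19, 17): 17² ≡ 13, rhs ≡ 13 → on.
(19, 6): 6² ≡ 13, rhs ≡ 13 → on.
(16, 8): 8² ≡ 18, rhs ≡ 7 → off.
(8, 7): 7² ≡ 3, rhs ≡ 3 → on.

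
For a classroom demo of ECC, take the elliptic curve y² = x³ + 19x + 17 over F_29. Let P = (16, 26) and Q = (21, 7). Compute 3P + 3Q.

First 3P:
Repeated addition: build up to 3P.
2P: tangent at (16, 26): λ = (3·16² + 19)/(2·26) ≡ 4/23. 23⁻¹ ≡ 24 (mod 29) since 23·24 = 552 ≡ 1, so λ ≡ 4·24 ≡ 9.
  x = λ² - 16 - 16 = 81 - 32 ≡ 20; y = λ·(16 - 20) - 26 ≡ 25. → (20, 25)
3P: (20, 25) + (16, 26). λ = (26 - 25)/(16 - 20) ≡ 1/25 mod 29. 25⁻¹ ≡ 7 (mod 29), so λ ≡ 7.
  x = λ² - 20 - 16 = 49 - 36 ≡ 13; y = λ·(20 - 13) - 25 ≡ 24. → (13, 24)
3P = (13, 24).
Next 3Q:
Repeated addition: build up to 3Q.
2Q: tangent at (21, 7): λ = (3·21² + 19)/(2·7) ≡ 8/14. 14⁻¹ ≡ 27 (mod 29), so λ ≡ 8·27 ≡ 13.
  x = λ² - 21 - 21 = 169 - 42 ≡ 11; y = λ·(21 - 11) - 7 ≡ 7. → (11, 7)
3Q: (11, 7) + (21, 7). λ = (7 - 7)/(21 - 11) ≡ 0/10 mod 29. 10⁻¹ ≡ 3 (mod 29) since 10·3 = 30 ≡ 1, so λ ≡ 0.
  x = λ² - 11 - 21 = 0 - 32 ≡ 26; y = λ·(11 - 26) - 7 ≡ 22. → (26, 22)
3Q = (26, 22).
Finally 3P + 3Q:
(13, 24) + (26, 22). λ = (22 - 24)/(26 - 13) ≡ 27/13 mod 29. 13⁻¹ ≡ 9 (mod 29) since 13·9 = 117 ≡ 1, so λ ≡ 11.
  x = λ² - 13 - 26 = 121 - 39 ≡ 24; y = λ·(13 - 24) - 24 ≡ 0. → (24, 0)

(24, 0)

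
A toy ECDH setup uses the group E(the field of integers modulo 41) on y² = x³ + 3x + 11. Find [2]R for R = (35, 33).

(10, 37)

tangent at (35, 33): λ = (3·35² + 3)/(2·33) ≡ 29/25. 25⁻¹ ≡ 23 (mod 41), so λ ≡ 29·23 ≡ 11.
  x = λ² - 35 - 35 = 121 - 70 ≡ 10; y = λ·(35 - 10) - 33 ≡ 37. → (10, 37)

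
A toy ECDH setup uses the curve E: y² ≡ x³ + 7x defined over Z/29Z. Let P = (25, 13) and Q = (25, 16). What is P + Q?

O

The two points share x = 25 and their y-coordinates satisfy 13 + 16 ≡ 0 (mod 29), so they are inverses. Their sum is the point at infinity.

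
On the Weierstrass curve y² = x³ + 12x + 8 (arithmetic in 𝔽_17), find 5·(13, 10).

Write P = (13, 10).
Repeated addition: build up to 5P.
2P: tangent at (13, 10): λ = (3·13² + 12)/(2·10) ≡ 9/3. 3⁻¹ ≡ 6 (mod 17), so λ ≡ 9·6 ≡ 3.
  x = λ² - 13 - 13 = 9 - 26 ≡ 0; y = λ·(13 - 0) - 10 ≡ 12. → (0, 12)
3P: (0, 12) + (13, 10). λ = (10 - 12)/(13 - 0) ≡ 15/13 mod 17. 13⁻¹ ≡ 4 (mod 17) since 13·4 = 52 ≡ 1, so λ ≡ 9.
  x = λ² - 0 - 13 = 81 - 13 ≡ 0; y = λ·(0 - 0) - 12 ≡ 5. → (0, 5)
4P: (0, 5) + (13, 10). λ = (10 - 5)/(13 - 0) ≡ 5/13 mod 17. 13⁻¹ ≡ 4 (mod 17), so λ ≡ 3.
  x = λ² - 0 - 13 = 9 - 13 ≡ 13; y = λ·(0 - 13) - 5 ≡ 7. → (13, 7)
5P: (13, 7) + (13, 10): same x and y₁ ≡ -y₂, so the sum is 𝒪.

O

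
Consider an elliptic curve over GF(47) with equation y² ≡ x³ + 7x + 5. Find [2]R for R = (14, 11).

tangent at (14, 11): λ = (3·14² + 7)/(2·11) ≡ 31/22. 22⁻¹ ≡ 15 (mod 47) since 22·15 = 330 ≡ 1, so λ ≡ 31·15 ≡ 42.
  x = λ² - 14 - 14 = 1764 - 28 ≡ 44; y = λ·(14 - 44) - 11 ≡ 45. → (44, 45)

(44, 45)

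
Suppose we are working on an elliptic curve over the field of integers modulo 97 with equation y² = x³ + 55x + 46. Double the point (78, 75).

tangent at (78, 75): λ = (3·78² + 55)/(2·75) ≡ 71/53. 53⁻¹ ≡ 11 (mod 97) since 53·11 = 583 ≡ 1, so λ ≡ 71·11 ≡ 5.
  x = λ² - 78 - 78 = 25 - 156 ≡ 63; y = λ·(78 - 63) - 75 ≡ 0. → (63, 0)

(63, 0)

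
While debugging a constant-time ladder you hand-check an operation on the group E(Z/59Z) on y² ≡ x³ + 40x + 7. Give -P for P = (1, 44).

-(1, 44) = (1, -44 mod 59) = (1, 15).

(1, 15)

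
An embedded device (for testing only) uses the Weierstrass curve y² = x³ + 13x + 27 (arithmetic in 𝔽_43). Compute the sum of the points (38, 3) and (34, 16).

(38, 40)

(38, 3) + (34, 16). λ = (16 - 3)/(34 - 38) ≡ 13/39 mod 43. 39⁻¹ ≡ 32 (mod 43), so λ ≡ 29.
  x = λ² - 38 - 34 = 841 - 72 ≡ 38; y = λ·(38 - 38) - 3 ≡ 40. → (38, 40)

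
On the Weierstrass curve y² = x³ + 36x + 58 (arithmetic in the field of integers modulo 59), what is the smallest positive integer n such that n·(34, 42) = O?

5

2P: tangent at (34, 42): λ = (3·34² + 36)/(2·42) ≡ 23/25. 25⁻¹ ≡ 26 (mod 59), so λ ≡ 23·26 ≡ 8.
  x = λ² - 34 - 34 = 64 - 68 ≡ 55; y = λ·(34 - 55) - 42 ≡ 26. → (55, 26)
3P: (55, 26) + (34, 42). λ = (42 - 26)/(34 - 55) ≡ 16/38 mod 59. 38⁻¹ ≡ 14 (mod 59) since 38·14 = 532 ≡ 1, so λ ≡ 47.
  x = λ² - 55 - 34 = 2209 - 89 ≡ 55; y = λ·(55 - 55) - 26 ≡ 33. → (55, 33)
4P: (55, 33) + (34, 42). λ = (42 - 33)/(34 - 55) ≡ 9/38 mod 59. 38⁻¹ ≡ 14 (mod 59), so λ ≡ 8.
  x = λ² - 55 - 34 = 64 - 89 ≡ 34; y = λ·(55 - 34) - 33 ≡ 17. → (34, 17)
5P: (34, 17) + (34, 42): same x and y₁ ≡ -y₂, so the sum is O.
5P = O, so the order is 5.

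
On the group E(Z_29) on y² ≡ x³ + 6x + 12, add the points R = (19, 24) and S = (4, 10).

(7, 22)

(19, 24) + (4, 10). λ = (10 - 24)/(4 - 19) ≡ 15/14 mod 29. 14⁻¹ ≡ 27 (mod 29) since 14·27 = 378 ≡ 1, so λ ≡ 28.
  x = λ² - 19 - 4 = 784 - 23 ≡ 7; y = λ·(19 - 7) - 24 ≡ 22. → (7, 22)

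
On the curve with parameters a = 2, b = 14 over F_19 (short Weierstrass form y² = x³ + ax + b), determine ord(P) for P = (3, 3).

2P: tangent at (3, 3): λ = (3·3² + 2)/(2·3) ≡ 10/6. 6⁻¹ ≡ 16 (mod 19), so λ ≡ 10·16 ≡ 8.
  x = λ² - 3 - 3 = 64 - 6 ≡ 1; y = λ·(3 - 1) - 3 ≡ 13. → (1, 13)
3P: (1, 13) + (3, 3). λ = (3 - 13)/(3 - 1) ≡ 9/2 mod 19. 2⁻¹ ≡ 10 (mod 19), so λ ≡ 14.
  x = λ² - 1 - 3 = 196 - 4 ≡ 2; y = λ·(1 - 2) - 13 ≡ 11. → (2, 11)
4P: (2, 11) + (3, 3). λ = (3 - 11)/(3 - 2) ≡ 11/1 mod 19. 1⁻¹ ≡ 1 (mod 19) since 1·1 = 1 ≡ 1, so λ ≡ 11.
  x = λ² - 2 - 3 = 121 - 5 ≡ 2; y = λ·(2 - 2) - 11 ≡ 8. → (2, 8)
5P: (2, 8) + (3, 3). λ = (3 - 8)/(3 - 2) ≡ 14/1 mod 19. 1⁻¹ ≡ 1 (mod 19) since 1·1 = 1 ≡ 1, so λ ≡ 14.
  x = λ² - 2 - 3 = 196 - 5 ≡ 1; y = λ·(2 - 1) - 8 ≡ 6. → (1, 6)
6P: (1, 6) + (3, 3). λ = (3 - 6)/(3 - 1) ≡ 16/2 mod 19. 2⁻¹ ≡ 10 (mod 19), so λ ≡ 8.
  x = λ² - 1 - 3 = 64 - 4 ≡ 3; y = λ·(1 - 3) - 6 ≡ 16. → (3, 16)
7P: (3, 16) + (3, 3): same x and y₁ ≡ -y₂, so the sum is O.
7P = O, so the order is 7.

7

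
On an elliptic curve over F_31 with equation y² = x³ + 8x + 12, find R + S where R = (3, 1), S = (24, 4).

(3, 1) + (24, 4). λ = (4 - 1)/(24 - 3) ≡ 3/21 mod 31. 21⁻¹ ≡ 3 (mod 31), so λ ≡ 9.
  x = λ² - 3 - 24 = 81 - 27 ≡ 23; y = λ·(3 - 23) - 1 ≡ 5. → (23, 5)

(23, 5)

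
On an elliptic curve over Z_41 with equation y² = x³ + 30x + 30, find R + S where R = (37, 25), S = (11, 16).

(37, 25) + (11, 16). λ = (16 - 25)/(11 - 37) ≡ 32/15 mod 41. 15⁻¹ ≡ 11 (mod 41), so λ ≡ 24.
  x = λ² - 37 - 11 = 576 - 48 ≡ 36; y = λ·(37 - 36) - 25 ≡ 40. → (36, 40)

(36, 40)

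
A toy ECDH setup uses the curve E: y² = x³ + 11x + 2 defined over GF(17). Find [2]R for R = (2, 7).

tangent at (2, 7): λ = (3·2² + 11)/(2·7) ≡ 6/14. 14⁻¹ ≡ 11 (mod 17), so λ ≡ 6·11 ≡ 15.
  x = λ² - 2 - 2 = 225 - 4 ≡ 0; y = λ·(2 - 0) - 7 ≡ 6. → (0, 6)

(0, 6)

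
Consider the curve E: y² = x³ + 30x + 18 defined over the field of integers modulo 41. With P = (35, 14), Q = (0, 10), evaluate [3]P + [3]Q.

First 3P:
Repeated addition: build up to 3P.
2P: tangent at (35, 14): λ = (3·35² + 30)/(2·14) ≡ 15/28. 28⁻¹ ≡ 22 (mod 41), so λ ≡ 15·22 ≡ 2.
  x = λ² - 35 - 35 = 4 - 70 ≡ 16; y = λ·(35 - 16) - 14 ≡ 24. → (16, 24)
3P: (16, 24) + (35, 14). λ = (14 - 24)/(35 - 16) ≡ 31/19 mod 41. 19⁻¹ ≡ 13 (mod 41) since 19·13 = 247 ≡ 1, so λ ≡ 34.
  x = λ² - 16 - 35 = 1156 - 51 ≡ 39; y = λ·(16 - 39) - 24 ≡ 14. → (39, 14)
3P = (39, 14).
Next 3Q:
Repeated addition: build up to 3Q.
2Q: tangent at (0, 10): λ = (3·0² + 30)/(2·10) ≡ 30/20. 20⁻¹ ≡ 39 (mod 41) since 20·39 = 780 ≡ 1, so λ ≡ 30·39 ≡ 22.
  x = λ² - 0 - 0 = 484 - 0 ≡ 33; y = λ·(0 - 33) - 10 ≡ 2. → (33, 2)
3Q: (33, 2) + (0, 10). λ = (10 - 2)/(0 - 33) ≡ 8/8 mod 41. 8⁻¹ ≡ 36 (mod 41) since 8·36 = 288 ≡ 1, so λ ≡ 1.
  x = λ² - 33 - 0 = 1 - 33 ≡ 9; y = λ·(33 - 9) - 2 ≡ 22. → (9, 22)
3Q = (9, 22).
Finally 3P + 3Q:
(39, 14) + (9, 22). λ = (22 - 14)/(9 - 39) ≡ 8/11 mod 41. 11⁻¹ ≡ 15 (mod 41) since 11·15 = 165 ≡ 1, so λ ≡ 38.
  x = λ² - 39 - 9 = 1444 - 48 ≡ 2; y = λ·(39 - 2) - 14 ≡ 39. → (2, 39)

(2, 39)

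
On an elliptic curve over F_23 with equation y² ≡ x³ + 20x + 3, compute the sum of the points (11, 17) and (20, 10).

(11, 17) + (20, 10). λ = (10 - 17)/(20 - 11) ≡ 16/9 mod 23. 9⁻¹ ≡ 18 (mod 23), so λ ≡ 12.
  x = λ² - 11 - 20 = 144 - 31 ≡ 21; y = λ·(11 - 21) - 17 ≡ 1. → (21, 1)

(21, 1)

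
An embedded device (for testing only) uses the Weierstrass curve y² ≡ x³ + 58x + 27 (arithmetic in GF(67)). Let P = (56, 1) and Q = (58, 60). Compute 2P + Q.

(30, 52)

First 2P:
Repeated addition: build up to 2P.
2P: tangent at (56, 1): λ = (3·56² + 58)/(2·1) ≡ 19/2. 2⁻¹ ≡ 34 (mod 67), so λ ≡ 19·34 ≡ 43.
  x = λ² - 56 - 56 = 1849 - 112 ≡ 62; y = λ·(56 - 62) - 1 ≡ 9. → (62, 9)
2P = (62, 9).
Finally 2P + Q:
(62, 9) + (58, 60). λ = (60 - 9)/(58 - 62) ≡ 51/63 mod 67. 63⁻¹ ≡ 50 (mod 67), so λ ≡ 4.
  x = λ² - 62 - 58 = 16 - 120 ≡ 30; y = λ·(62 - 30) - 9 ≡ 52. → (30, 52)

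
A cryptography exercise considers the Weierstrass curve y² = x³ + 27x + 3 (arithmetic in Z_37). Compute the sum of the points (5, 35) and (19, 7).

(5, 35) + (19, 7). λ = (7 - 35)/(19 - 5) ≡ 9/14 mod 37. 14⁻¹ ≡ 8 (mod 37) since 14·8 = 112 ≡ 1, so λ ≡ 35.
  x = λ² - 5 - 19 = 1225 - 24 ≡ 17; y = λ·(5 - 17) - 35 ≡ 26. → (17, 26)

(17, 26)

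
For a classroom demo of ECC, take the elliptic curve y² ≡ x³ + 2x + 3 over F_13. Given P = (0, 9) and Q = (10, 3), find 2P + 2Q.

First 2P:
Repeated addition: build up to 2P.
2P: tangent at (0, 9): λ = (3·0² + 2)/(2·9) ≡ 2/5. 5⁻¹ ≡ 8 (mod 13), so λ ≡ 2·8 ≡ 3.
  x = λ² - 0 - 0 = 9 - 0 ≡ 9; y = λ·(0 - 9) - 9 ≡ 3. → (9, 3)
2P = (9, 3).
Next 2Q:
Repeated addition: build up to 2Q.
2Q: tangent at (10, 3): λ = (3·10² + 2)/(2·3) ≡ 3/6. 6⁻¹ ≡ 11 (mod 13), so λ ≡ 3·11 ≡ 7.
  x = λ² - 10 - 10 = 49 - 20 ≡ 3; y = λ·(10 - 3) - 3 ≡ 7. → (3, 7)
2Q = (3, 7).
Finally 2P + 2Q:
(9, 3) + (3, 7). λ = (7 - 3)/(3 - 9) ≡ 4/7 mod 13. 7⁻¹ ≡ 2 (mod 13) since 7·2 = 14 ≡ 1, so λ ≡ 8.
  x = λ² - 9 - 3 = 64 - 12 ≡ 0; y = λ·(9 - 0) - 3 ≡ 4. → (0, 4)

(0, 4)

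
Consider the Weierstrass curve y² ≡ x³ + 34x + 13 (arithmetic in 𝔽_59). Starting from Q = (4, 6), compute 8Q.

(35, 51)

Double-and-add on 8 = (1000)₂. Start with Q = (4, 6) for the leading 1-bit.
double: tangent at (4, 6): λ = (3·4² + 34)/(2·6) ≡ 23/12. 12⁻¹ ≡ 5 (mod 59), so λ ≡ 23·5 ≡ 56.
  x = λ² - 4 - 4 = 3136 - 8 ≡ 1; y = λ·(4 - 1) - 6 ≡ 44. → (1, 44)
double: tangent at (1, 44): λ = (3·1² + 34)/(2·44) ≡ 37/29. 29⁻¹ ≡ 57 (mod 59), so λ ≡ 37·57 ≡ 44.
  x = λ² - 1 - 1 = 1936 - 2 ≡ 46; y = λ·(1 - 46) - 44 ≡ 41. → (46, 41)
double: tangent at (46, 41): λ = (3·46² + 34)/(2·41) ≡ 10/23. 23⁻¹ ≡ 18 (mod 59) since 23·18 = 414 ≡ 1, so λ ≡ 10·18 ≡ 3.
  x = λ² - 46 - 46 = 9 - 92 ≡ 35; y = λ·(46 - 35) - 41 ≡ 51. → (35, 51)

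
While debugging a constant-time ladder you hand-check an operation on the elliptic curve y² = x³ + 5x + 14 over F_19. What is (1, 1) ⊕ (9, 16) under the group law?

(14, 15)

(1, 1) + (9, 16). λ = (16 - 1)/(9 - 1) ≡ 15/8 mod 19. 8⁻¹ ≡ 12 (mod 19), so λ ≡ 9.
  x = λ² - 1 - 9 = 81 - 10 ≡ 14; y = λ·(1 - 14) - 1 ≡ 15. → (14, 15)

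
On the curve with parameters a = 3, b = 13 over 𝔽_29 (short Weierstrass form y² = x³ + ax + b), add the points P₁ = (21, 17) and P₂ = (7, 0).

(26, 8)

(21, 17) + (7, 0). λ = (0 - 17)/(7 - 21) ≡ 12/15 mod 29. 15⁻¹ ≡ 2 (mod 29) since 15·2 = 30 ≡ 1, so λ ≡ 24.
  x = λ² - 21 - 7 = 576 - 28 ≡ 26; y = λ·(21 - 26) - 17 ≡ 8. → (26, 8)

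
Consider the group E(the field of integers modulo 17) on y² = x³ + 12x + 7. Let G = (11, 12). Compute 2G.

(3, 11)

tangent at (11, 12): λ = (3·11² + 12)/(2·12) ≡ 1/7. 7⁻¹ ≡ 5 (mod 17), so λ ≡ 1·5 ≡ 5.
  x = λ² - 11 - 11 = 25 - 22 ≡ 3; y = λ·(11 - 3) - 12 ≡ 11. → (3, 11)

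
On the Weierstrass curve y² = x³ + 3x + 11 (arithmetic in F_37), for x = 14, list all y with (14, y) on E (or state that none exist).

none

x³ + 3x + 11 = 2797 ≡ 22 (mod 37).
22 is a non-residue mod 37; no y exists.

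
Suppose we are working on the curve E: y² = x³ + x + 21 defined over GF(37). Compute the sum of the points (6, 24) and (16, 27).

(6, 24) + (16, 27). λ = (27 - 24)/(16 - 6) ≡ 3/10 mod 37. 10⁻¹ ≡ 26 (mod 37), so λ ≡ 4.
  x = λ² - 6 - 16 = 16 - 22 ≡ 31; y = λ·(6 - 31) - 24 ≡ 24. → (31, 24)

(31, 24)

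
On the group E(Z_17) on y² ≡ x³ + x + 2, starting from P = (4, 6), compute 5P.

(10, 14)

Double-and-add on 5 = (101)₂. Start with P = (4, 6) for the leading 1-bit.
double: tangent at (4, 6): λ = (3·4² + 1)/(2·6) ≡ 15/12. 12⁻¹ ≡ 10 (mod 17), so λ ≡ 15·10 ≡ 14.
  x = λ² - 4 - 4 = 196 - 8 ≡ 1; y = λ·(4 - 1) - 6 ≡ 2. → (1, 2)
double: tangent at (1, 2): λ = (3·1² + 1)/(2·2) ≡ 4/4. 4⁻¹ ≡ 13 (mod 17), so λ ≡ 4·13 ≡ 1.
  x = λ² - 1 - 1 = 1 - 2 ≡ 16; y = λ·(1 - 16) - 2 ≡ 0. → (16, 0)
add P: (16, 0) + (4, 6). λ = (6 - 0)/(4 - 16) ≡ 6/5 mod 17. 5⁻¹ ≡ 7 (mod 17) since 5·7 = 35 ≡ 1, so λ ≡ 8.
  x = λ² - 16 - 4 = 64 - 20 ≡ 10; y = λ·(16 - 10) - 0 ≡ 14. → (10, 14)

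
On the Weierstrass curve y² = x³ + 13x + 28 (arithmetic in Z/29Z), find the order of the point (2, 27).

6

2P: tangent at (2, 27): λ = (3·2² + 13)/(2·27) ≡ 25/25. 25⁻¹ ≡ 7 (mod 29) since 25·7 = 175 ≡ 1, so λ ≡ 25·7 ≡ 1.
  x = λ² - 2 - 2 = 1 - 4 ≡ 26; y = λ·(2 - 26) - 27 ≡ 7. → (26, 7)
3P: (26, 7) + (2, 27). λ = (27 - 7)/(2 - 26) ≡ 20/5 mod 29. 5⁻¹ ≡ 6 (mod 29), so λ ≡ 4.
  x = λ² - 26 - 2 = 16 - 28 ≡ 17; y = λ·(26 - 17) - 7 ≡ 0. → (17, 0)
4P: (17, 0) + (2, 27). λ = (27 - 0)/(2 - 17) ≡ 27/14 mod 29. 14⁻¹ ≡ 27 (mod 29), so λ ≡ 4.
  x = λ² - 17 - 2 = 16 - 19 ≡ 26; y = λ·(17 - 26) - 0 ≡ 22. → (26, 22)
5P: (26, 22) + (2, 27). λ = (27 - 22)/(2 - 26) ≡ 5/5 mod 29. 5⁻¹ ≡ 6 (mod 29) since 5·6 = 30 ≡ 1, so λ ≡ 1.
  x = λ² - 26 - 2 = 1 - 28 ≡ 2; y = λ·(26 - 2) - 22 ≡ 2. → (2, 2)
6P: (2, 2) + (2, 27): same x and y₁ ≡ -y₂, so the sum is 𝒪.
6P = 𝒪, so the order is 6.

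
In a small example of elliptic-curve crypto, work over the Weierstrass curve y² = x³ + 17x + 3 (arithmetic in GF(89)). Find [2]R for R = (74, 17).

(75, 15)

tangent at (74, 17): λ = (3·74² + 17)/(2·17) ≡ 69/34. 34⁻¹ ≡ 55 (mod 89), so λ ≡ 69·55 ≡ 57.
  x = λ² - 74 - 74 = 3249 - 148 ≡ 75; y = λ·(74 - 75) - 17 ≡ 15. → (75, 15)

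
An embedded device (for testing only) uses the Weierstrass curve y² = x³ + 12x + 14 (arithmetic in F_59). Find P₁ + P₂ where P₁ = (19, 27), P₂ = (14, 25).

(19, 27) + (14, 25). λ = (25 - 27)/(14 - 19) ≡ 57/54 mod 59. 54⁻¹ ≡ 47 (mod 59), so λ ≡ 24.
  x = λ² - 19 - 14 = 576 - 33 ≡ 12; y = λ·(19 - 12) - 27 ≡ 23. → (12, 23)

(12, 23)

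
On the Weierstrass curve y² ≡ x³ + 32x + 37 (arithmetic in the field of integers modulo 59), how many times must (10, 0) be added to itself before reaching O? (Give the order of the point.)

2

2P: (10, 0) + (10, 0): same x and y₁ ≡ -y₂, so the sum is O.
2P = O, so the order is 2.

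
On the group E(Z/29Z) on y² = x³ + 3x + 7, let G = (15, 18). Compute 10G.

Repeated addition: build up to 10G.
2G: tangent at (15, 18): λ = (3·15² + 3)/(2·18) ≡ 11/7. 7⁻¹ ≡ 25 (mod 29) since 7·25 = 175 ≡ 1, so λ ≡ 11·25 ≡ 14.
  x = λ² - 15 - 15 = 196 - 30 ≡ 21; y = λ·(15 - 21) - 18 ≡ 14. → (21, 14)
3G: (21, 14) + (15, 18). λ = (18 - 14)/(15 - 21) ≡ 4/23 mod 29. 23⁻¹ ≡ 24 (mod 29), so λ ≡ 9.
  x = λ² - 21 - 15 = 81 - 36 ≡ 16; y = λ·(21 - 16) - 14 ≡ 2. → (16, 2)
4G: (16, 2) + (15, 18). λ = (18 - 2)/(15 - 16) ≡ 16/28 mod 29. 28⁻¹ ≡ 28 (mod 29) since 28·28 = 784 ≡ 1, so λ ≡ 13.
  x = λ² - 16 - 15 = 169 - 31 ≡ 22; y = λ·(16 - 22) - 2 ≡ 7. → (22, 7)
5G: (22, 7) + (15, 18). λ = (18 - 7)/(15 - 22) ≡ 11/22 mod 29. 22⁻¹ ≡ 4 (mod 29) since 22·4 = 88 ≡ 1, so λ ≡ 15.
  x = λ² - 22 - 15 = 225 - 37 ≡ 14; y = λ·(22 - 14) - 7 ≡ 26. → (14, 26)
6G: (14, 26) + (15, 18). λ = (18 - 26)/(15 - 14) ≡ 21/1 mod 29. 1⁻¹ ≡ 1 (mod 29) since 1·1 = 1 ≡ 1, so λ ≡ 21.
  x = λ² - 14 - 15 = 441 - 29 ≡ 6; y = λ·(14 - 6) - 26 ≡ 26. → (6, 26)
7G: (6, 26) + (15, 18). λ = (18 - 26)/(15 - 6) ≡ 21/9 mod 29. 9⁻¹ ≡ 13 (mod 29), so λ ≡ 12.
  x = λ² - 6 - 15 = 144 - 21 ≡ 7; y = λ·(6 - 7) - 26 ≡ 20. → (7, 20)
8G: (7, 20) + (15, 18). λ = (18 - 20)/(15 - 7) ≡ 27/8 mod 29. 8⁻¹ ≡ 11 (mod 29), so λ ≡ 7.
  x = λ² - 7 - 15 = 49 - 22 ≡ 27; y = λ·(7 - 27) - 20 ≡ 14. → (27, 14)
9G: (27, 14) + (15, 18). λ = (18 - 14)/(15 - 27) ≡ 4/17 mod 29. 17⁻¹ ≡ 12 (mod 29), so λ ≡ 19.
  x = λ² - 27 - 15 = 361 - 42 ≡ 0; y = λ·(27 - 0) - 14 ≡ 6. → (0, 6)
10G: (0, 6) + (15, 18). λ = (18 - 6)/(15 - 0) ≡ 12/15 mod 29. 15⁻¹ ≡ 2 (mod 29) since 15·2 = 30 ≡ 1, so λ ≡ 24.
  x = λ² - 0 - 15 = 576 - 15 ≡ 10; y = λ·(0 - 10) - 6 ≡ 15. → (10, 15)

(10, 15)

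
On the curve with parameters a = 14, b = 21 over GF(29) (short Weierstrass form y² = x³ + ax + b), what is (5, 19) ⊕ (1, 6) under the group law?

(10, 1)

(5, 19) + (1, 6). λ = (6 - 19)/(1 - 5) ≡ 16/25 mod 29. 25⁻¹ ≡ 7 (mod 29) since 25·7 = 175 ≡ 1, so λ ≡ 25.
  x = λ² - 5 - 1 = 625 - 6 ≡ 10; y = λ·(5 - 10) - 19 ≡ 1. → (10, 1)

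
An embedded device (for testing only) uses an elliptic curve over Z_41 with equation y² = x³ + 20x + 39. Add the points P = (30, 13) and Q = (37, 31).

(35, 21)

(30, 13) + (37, 31). λ = (31 - 13)/(37 - 30) ≡ 18/7 mod 41. 7⁻¹ ≡ 6 (mod 41), so λ ≡ 26.
  x = λ² - 30 - 37 = 676 - 67 ≡ 35; y = λ·(30 - 35) - 13 ≡ 21. → (35, 21)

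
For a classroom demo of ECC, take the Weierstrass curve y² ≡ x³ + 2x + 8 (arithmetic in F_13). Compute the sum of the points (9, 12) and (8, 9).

(5, 0)

(9, 12) + (8, 9). λ = (9 - 12)/(8 - 9) ≡ 10/12 mod 13. 12⁻¹ ≡ 12 (mod 13) since 12·12 = 144 ≡ 1, so λ ≡ 3.
  x = λ² - 9 - 8 = 9 - 17 ≡ 5; y = λ·(9 - 5) - 12 ≡ 0. → (5, 0)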